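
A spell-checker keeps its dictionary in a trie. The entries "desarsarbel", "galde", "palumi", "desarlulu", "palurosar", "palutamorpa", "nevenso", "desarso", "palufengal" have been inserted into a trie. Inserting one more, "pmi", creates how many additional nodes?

2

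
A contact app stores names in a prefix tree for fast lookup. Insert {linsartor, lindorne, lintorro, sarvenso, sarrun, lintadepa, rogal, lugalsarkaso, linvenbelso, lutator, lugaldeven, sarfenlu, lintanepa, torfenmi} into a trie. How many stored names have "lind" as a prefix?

1

Traverse to the node for "lind", then collect every word in that subtree.
Matches: "lindorne"
Count: 1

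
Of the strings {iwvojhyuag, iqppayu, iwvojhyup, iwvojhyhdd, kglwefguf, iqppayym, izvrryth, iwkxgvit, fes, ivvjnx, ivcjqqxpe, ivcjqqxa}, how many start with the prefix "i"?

Walk to "i"; the words in its subtree are exactly those with that prefix.
Matches: "iqppayu", "iqppayym", "ivcjqqxa", "ivcjqqxpe", "ivvjnx", "iwkxgvit", "iwvojhyhdd", "iwvojhyuag", "iwvojhyup", "izvrryth"
Count: 10

10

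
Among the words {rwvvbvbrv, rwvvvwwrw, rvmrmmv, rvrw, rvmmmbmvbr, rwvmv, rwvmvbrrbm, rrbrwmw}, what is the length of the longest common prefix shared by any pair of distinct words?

5

Equivalently: take the maximum, over all pairs, of their longest common prefix length.
e.g. "rwvmv" and "rwvmvbrrbm" share the prefix "rwvmv" of length 5; no pair shares a longer one.
Longest shared-prefix length: 5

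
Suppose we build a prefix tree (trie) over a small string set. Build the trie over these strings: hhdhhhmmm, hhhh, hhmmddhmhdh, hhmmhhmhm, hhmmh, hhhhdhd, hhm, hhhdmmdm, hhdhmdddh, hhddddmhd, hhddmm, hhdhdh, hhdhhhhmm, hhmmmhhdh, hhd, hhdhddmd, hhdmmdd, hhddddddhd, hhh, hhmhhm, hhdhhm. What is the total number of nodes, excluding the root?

71

Count nodes per top-level branch (shared prefixes stored once):
  'h'-branch (hhd, hhddddddhd, hhddddmhd, hhddmm, hhdhddmd, hhdhdh, hhdhhhhmm, hhdhhhmmm, hhdhhm, hhdhmdddh, hhdmmdd, hhh, hhhdmmdm, hhhh, hhhhdhd, hhm, hhmhhm, hhmmddhmhdh, hhmmh, hhmmhhmhm, hhmmmhhdh): 71 nodes
Sum: 71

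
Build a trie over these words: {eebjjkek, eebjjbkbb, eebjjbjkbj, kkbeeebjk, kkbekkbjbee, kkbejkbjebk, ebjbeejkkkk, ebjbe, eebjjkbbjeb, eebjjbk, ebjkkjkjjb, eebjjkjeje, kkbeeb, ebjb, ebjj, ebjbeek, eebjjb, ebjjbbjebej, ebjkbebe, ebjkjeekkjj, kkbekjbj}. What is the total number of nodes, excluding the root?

Insert word by word; a character creates a node only if that edge doesn't already exist:
  "eebjjkek" → 8 new (e, e, b, j, j, k, e, k)
  "eebjjbkbb" → prefix "eebjj" already present; 4 new (b, k, b, b)
  "eebjjbjkbj" → prefix "eebjjb" already present; 4 new (j, k, b, j)
  "kkbeeebjk" → 9 new (k, k, b, e, e, e, b, j, k)
  "kkbekkbjbee" → prefix "kkbe" already present; 7 new (k, k, b, j, b, e, e)
  "kkbejkbjebk" → prefix "kkbe" already present; 7 new (j, k, b, j, e, b, k)
  "ebjbeejkkkk" → prefix "e" already present; 10 new (b, j, b, e, e, j, k, k, k, k)
  "ebjbe" → prefix "ebjbe" already present; 0 new (none)
  "eebjjkbbjeb" → prefix "eebjjk" already present; 5 new (b, b, j, e, b)
  "eebjjbk" → prefix "eebjjbk" already present; 0 new (none)
  "ebjkkjkjjb" → prefix "ebj" already present; 7 new (k, k, j, k, j, j, b)
  "eebjjkjeje" → prefix "eebjjk" already present; 4 new (j, e, j, e)
  "kkbeeb" → prefix "kkbee" already present; 1 new (b)
  "ebjb" → prefix "ebjb" already present; 0 new (none)
  "ebjj" → prefix "ebj" already present; 1 new (j)
  "ebjbeek" → prefix "ebjbee" already present; 1 new (k)
  "eebjjb" → prefix "eebjjb" already present; 0 new (none)
  "ebjjbbjebej" → prefix "ebjj" already present; 7 new (b, b, j, e, b, e, j)
  "ebjkbebe" → prefix "ebjk" already present; 4 new (b, e, b, e)
  "ebjkjeekkjj" → prefix "ebjk" already present; 7 new (j, e, e, k, k, j, j)
  "kkbekjbj" → prefix "kkbek" already present; 3 new (j, b, j)
Total nodes = 8 + 4 + 4 + 9 + 7 + 7 + 10 + 0 + 5 + 0 + 7 + 4 + 1 + 0 + 1 + 1 + 0 + 7 + 4 + 7 + 3 = 89

89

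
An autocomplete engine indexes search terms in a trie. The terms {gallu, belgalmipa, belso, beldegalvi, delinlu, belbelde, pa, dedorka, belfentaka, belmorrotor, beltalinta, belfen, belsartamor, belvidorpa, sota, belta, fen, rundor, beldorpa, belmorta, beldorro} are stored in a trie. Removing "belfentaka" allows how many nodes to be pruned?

After clearing the end-marker at "belfentaka", prune upward until reaching a node still needed by another word.
The suffix "taka" (4 nodes) is used only by "belfentaka"; "belfen" is itself a stored word, so pruning stops there.
Nodes removed: 4

4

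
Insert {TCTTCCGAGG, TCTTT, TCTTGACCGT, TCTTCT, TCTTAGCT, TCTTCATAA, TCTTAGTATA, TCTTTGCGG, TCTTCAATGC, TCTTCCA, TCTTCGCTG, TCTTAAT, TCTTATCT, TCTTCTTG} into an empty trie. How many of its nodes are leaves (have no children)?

12

A leaf is a node with no children — equivalently, the end of a word that is not a proper prefix of any other stored word.
Those words: "TCTTAAT", "TCTTAGCT", "TCTTAGTATA", "TCTTATCT", "TCTTCAATGC", "TCTTCATAA", "TCTTCCA", "TCTTCCGAGG", "TCTTCGCTG", "TCTTCTTG", "TCTTGACCGT", "TCTTTGCGG"
Leaf count: 12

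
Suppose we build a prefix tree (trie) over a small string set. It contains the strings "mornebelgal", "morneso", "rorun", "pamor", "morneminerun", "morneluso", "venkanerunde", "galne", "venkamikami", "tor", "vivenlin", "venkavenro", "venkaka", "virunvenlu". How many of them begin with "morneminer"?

Traverse to the node for "morneminer", then collect every word in that subtree.
Matches: "morneminerun"
Count: 1

1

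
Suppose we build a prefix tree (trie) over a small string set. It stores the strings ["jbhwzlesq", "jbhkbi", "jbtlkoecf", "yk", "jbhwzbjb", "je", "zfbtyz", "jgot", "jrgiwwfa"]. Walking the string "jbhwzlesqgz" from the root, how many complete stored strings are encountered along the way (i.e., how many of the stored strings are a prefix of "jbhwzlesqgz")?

1

Walk "jbhwzlesqgz" from the root; an end-of-word marker is hit whenever a stored word is a prefix of "jbhwzlesqgz".
Prefixes of the query that are stored words: "jbhwzlesq"
Count: 1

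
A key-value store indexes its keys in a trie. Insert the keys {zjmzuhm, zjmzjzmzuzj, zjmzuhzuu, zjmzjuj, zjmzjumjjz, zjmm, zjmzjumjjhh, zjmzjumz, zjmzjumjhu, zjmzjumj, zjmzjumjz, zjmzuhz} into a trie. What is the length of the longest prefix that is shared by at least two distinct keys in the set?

The deepest shared node is where two words last agree before diverging.
"zjmzjumjjhh" and "zjmzjumjjz" agree on "zjmzjumjj" (9 characters) before diverging; nothing deeper is shared.
Longest shared-prefix length: 9

9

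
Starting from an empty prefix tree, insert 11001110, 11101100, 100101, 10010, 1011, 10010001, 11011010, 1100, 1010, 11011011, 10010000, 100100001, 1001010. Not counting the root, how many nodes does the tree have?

34

Trace insertions, counting only characters that open a new branch:
  "11001110" → 8 new (1, 1, 0, 0, 1, 1, 1, 0)
  "11101100" → prefix "11" already present; 6 new (1, 0, 1, 1, 0, 0)
  "100101" → prefix "1" already present; 5 new (0, 0, 1, 0, 1)
  "10010" → prefix "10010" already present; 0 new (none)
  "1011" → prefix "10" already present; 2 new (1, 1)
  "10010001" → prefix "10010" already present; 3 new (0, 0, 1)
  "11011010" → prefix "110" already present; 5 new (1, 1, 0, 1, 0)
  "1100" → prefix "1100" already present; 0 new (none)
  "1010" → prefix "101" already present; 1 new (0)
  "11011011" → prefix "1101101" already present; 1 new (1)
  "10010000" → prefix "1001000" already present; 1 new (0)
  "100100001" → prefix "10010000" already present; 1 new (1)
  "1001010" → prefix "100101" already present; 1 new (0)
Total nodes = 8 + 6 + 5 + 0 + 2 + 3 + 5 + 0 + 1 + 1 + 1 + 1 + 1 = 34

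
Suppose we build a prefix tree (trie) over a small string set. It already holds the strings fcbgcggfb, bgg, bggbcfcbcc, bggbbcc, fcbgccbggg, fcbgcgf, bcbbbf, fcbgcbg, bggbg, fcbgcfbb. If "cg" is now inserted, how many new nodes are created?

No existing word starts with "c", so every character of "cg" needs a new node.
2 − 0 = 2 new nodes.

2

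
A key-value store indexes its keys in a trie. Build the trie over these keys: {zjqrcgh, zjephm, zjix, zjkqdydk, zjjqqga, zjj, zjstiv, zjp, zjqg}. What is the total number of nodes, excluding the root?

For each word, the new-node count is its length minus the longest prefix already in the trie:
  "zjqrcgh" → 7 new (z, j, q, r, c, g, h)
  "zjephm" → prefix "zj" already present; 4 new (e, p, h, m)
  "zjix" → prefix "zj" already present; 2 new (i, x)
  "zjkqdydk" → prefix "zj" already present; 6 new (k, q, d, y, d, k)
  "zjjqqga" → prefix "zj" already present; 5 new (j, q, q, g, a)
  "zjj" → prefix "zjj" already present; 0 new (none)
  "zjstiv" → prefix "zj" already present; 4 new (s, t, i, v)
  "zjp" → prefix "zj" already present; 1 new (p)
  "zjqg" → prefix "zjq" already present; 1 new (g)
Total nodes = 7 + 4 + 2 + 6 + 5 + 0 + 4 + 1 + 1 = 30

30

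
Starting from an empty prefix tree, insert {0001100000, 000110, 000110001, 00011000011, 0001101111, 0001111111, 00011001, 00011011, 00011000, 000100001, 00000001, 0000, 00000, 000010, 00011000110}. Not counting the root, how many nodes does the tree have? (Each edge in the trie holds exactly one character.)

37

Trie structure (* marks end of a word):
(root)
└─ 0
   └─ 0
      └─ 0
         ├─ 0 *
         │  ├─ 0 *
         │  │  └─ 0
         │  │     └─ 0
         │  │        └─ 1 *
         │  └─ 1
         │     └─ 0 *
         └─ 1
            ├─ 0
            │  └─ 0
            │     └─ 0
            │        └─ 0
            │           └─ 1 *
            └─ 1
               ├─ 0 *
               │  ├─ 0
               │  │  ├─ 0 *
               │  │  │  ├─ 0
               │  │  │  │  ├─ 0 *
               │  │  │  │  └─ 1
               │  │  │  │     └─ 1 *
               │  │  │  └─ 1 *
               │  │  │     └─ 1
               │  │  │        └─ 0 *
               │  │  └─ 1 *
               │  └─ 1
               │     └─ 1 *
               │        └─ 1
               │           └─ 1 *
               └─ 1
                  └─ 1
                     └─ 1
                        └─ 1
                           └─ 1 *
Counting every labelled node above: 37.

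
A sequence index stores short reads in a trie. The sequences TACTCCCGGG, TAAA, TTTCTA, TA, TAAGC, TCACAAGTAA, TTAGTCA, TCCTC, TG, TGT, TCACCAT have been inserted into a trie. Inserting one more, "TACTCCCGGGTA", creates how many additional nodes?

2

"TACTCCCGGG" is already a path in the trie; the remaining "TA" must be added.
New nodes needed: |"TACTCCCGGGTA"| − 10 = 12 − 10 = 2.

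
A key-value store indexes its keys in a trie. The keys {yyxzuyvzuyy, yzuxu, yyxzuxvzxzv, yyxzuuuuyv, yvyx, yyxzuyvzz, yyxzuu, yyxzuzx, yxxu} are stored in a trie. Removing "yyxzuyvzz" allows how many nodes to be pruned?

A node on "yyxzuyvzz"'s path can go only if nothing else ends at it or branches off below it.
The suffix "z" (1 node) is used only by "yyxzuyvzz"; the node for "yyxzuyvz" still has the child "u", so pruning stops there.
Nodes removed: 1

1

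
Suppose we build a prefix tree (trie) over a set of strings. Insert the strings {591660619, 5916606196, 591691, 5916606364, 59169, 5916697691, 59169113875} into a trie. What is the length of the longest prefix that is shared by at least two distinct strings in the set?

Equivalently: take the maximum, over all pairs, of their longest common prefix length.
e.g. "591660619" and "5916606196" share the prefix "591660619" of length 9; no pair shares a longer one.
Longest shared-prefix length: 9

9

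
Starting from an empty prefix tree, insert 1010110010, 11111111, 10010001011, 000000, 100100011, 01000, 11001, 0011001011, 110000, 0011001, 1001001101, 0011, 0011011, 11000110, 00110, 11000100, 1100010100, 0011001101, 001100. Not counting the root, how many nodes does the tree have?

67

Insert word by word; a character creates a node only if that edge doesn't already exist:
  "1010110010" → 10 new (1, 0, 1, 0, 1, 1, 0, 0, 1, 0)
  "11111111" → prefix "1" already present; 7 new (1, 1, 1, 1, 1, 1, 1)
  "10010001011" → prefix "10" already present; 9 new (0, 1, 0, 0, 0, 1, 0, 1, 1)
  "000000" → 6 new (0, 0, 0, 0, 0, 0)
  "100100011" → prefix "10010001" already present; 1 new (1)
  "01000" → prefix "0" already present; 4 new (1, 0, 0, 0)
  "11001" → prefix "11" already present; 3 new (0, 0, 1)
  "0011001011" → prefix "00" already present; 8 new (1, 1, 0, 0, 1, 0, 1, 1)
  "110000" → prefix "1100" already present; 2 new (0, 0)
  "0011001" → prefix "0011001" already present; 0 new (none)
  "1001001101" → prefix "100100" already present; 4 new (1, 1, 0, 1)
  "0011" → prefix "0011" already present; 0 new (none)
  "0011011" → prefix "00110" already present; 2 new (1, 1)
  "11000110" → prefix "11000" already present; 3 new (1, 1, 0)
  "00110" → prefix "00110" already present; 0 new (none)
  "11000100" → prefix "110001" already present; 2 new (0, 0)
  "1100010100" → prefix "1100010" already present; 3 new (1, 0, 0)
  "0011001101" → prefix "0011001" already present; 3 new (1, 0, 1)
  "001100" → prefix "001100" already present; 0 new (none)
Total nodes = 10 + 7 + 9 + 6 + 1 + 4 + 3 + 8 + 2 + 0 + 4 + 0 + 2 + 3 + 0 + 2 + 3 + 3 + 0 = 67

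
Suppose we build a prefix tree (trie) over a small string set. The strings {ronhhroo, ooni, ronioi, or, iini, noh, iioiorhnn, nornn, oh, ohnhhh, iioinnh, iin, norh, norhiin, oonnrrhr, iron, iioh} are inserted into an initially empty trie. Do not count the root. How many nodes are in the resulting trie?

Count nodes per top-level branch (shared prefixes stored once):
  'i'-branch (iin, iini, iioh, iioinnh, iioiorhnn, iron): 18 nodes
  'n'-branch (noh, norh, norhiin, nornn): 10 nodes
  'o'-branch (oh, ohnhhh, ooni, oonnrrhr, or): 15 nodes
  'r'-branch (ronhhroo, ronioi): 11 nodes
Sum: 54

54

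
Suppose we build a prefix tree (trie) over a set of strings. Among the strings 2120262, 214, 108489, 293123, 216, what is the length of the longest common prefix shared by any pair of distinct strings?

2

Equivalently: take the maximum, over all pairs, of their longest common prefix length.
"2120262" and "214" agree on "21" (2 characters) before diverging; nothing deeper is shared.
Longest shared-prefix length: 2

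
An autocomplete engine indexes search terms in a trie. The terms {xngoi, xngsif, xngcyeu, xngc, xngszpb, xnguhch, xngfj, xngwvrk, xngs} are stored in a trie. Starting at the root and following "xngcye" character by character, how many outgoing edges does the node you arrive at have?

Follow the path "xngcye" to its node, then look at its outgoing edges.
Characters that immediately follow "xngcye" among the stored strings: {u}.
That node has 1 child edge.

1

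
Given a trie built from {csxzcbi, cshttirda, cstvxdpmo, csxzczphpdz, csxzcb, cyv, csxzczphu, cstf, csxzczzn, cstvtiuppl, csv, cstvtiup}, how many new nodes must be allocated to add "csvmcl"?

"csv" is already a path in the trie; the remaining "mcl" must be added.
Each of the 3 remaining characters creates one node.

3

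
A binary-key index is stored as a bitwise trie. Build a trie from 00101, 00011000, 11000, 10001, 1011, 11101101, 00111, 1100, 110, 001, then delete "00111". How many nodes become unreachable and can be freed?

2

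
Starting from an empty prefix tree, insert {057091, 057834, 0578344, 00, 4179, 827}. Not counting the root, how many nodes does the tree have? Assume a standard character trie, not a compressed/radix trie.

Count nodes per top-level branch (shared prefixes stored once):
  '0'-branch (00, 057091, 057834, 0578344): 11 nodes
  '4'-branch (4179): 4 nodes
  '8'-branch (827): 3 nodes
Sum: 18

18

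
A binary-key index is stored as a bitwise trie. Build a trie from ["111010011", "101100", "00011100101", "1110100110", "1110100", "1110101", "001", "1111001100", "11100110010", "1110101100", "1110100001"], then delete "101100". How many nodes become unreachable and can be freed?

A node on "101100"'s path can go only if nothing else ends at it or branches off below it.
The suffix "01100" (5 nodes) is used only by "101100"; the node for "1" still has the child "1", so pruning stops there.
Nodes removed: 5

5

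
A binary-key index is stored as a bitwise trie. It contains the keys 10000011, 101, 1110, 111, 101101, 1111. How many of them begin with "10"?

Traverse to the node for "10", then collect every word in that subtree.
Words under "10": 10000011, 101, 101101
Count: 3

3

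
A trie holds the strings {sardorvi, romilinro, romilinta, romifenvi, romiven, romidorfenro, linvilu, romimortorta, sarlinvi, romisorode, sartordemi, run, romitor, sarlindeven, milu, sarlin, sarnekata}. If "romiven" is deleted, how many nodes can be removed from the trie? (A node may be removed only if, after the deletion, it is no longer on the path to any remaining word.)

3

A node on "romiven"'s path can go only if nothing else ends at it or branches off below it.
The suffix "ven" (3 nodes) is used only by "romiven"; the node for "romi" still has the child "l", so pruning stops there.
Nodes removed: 3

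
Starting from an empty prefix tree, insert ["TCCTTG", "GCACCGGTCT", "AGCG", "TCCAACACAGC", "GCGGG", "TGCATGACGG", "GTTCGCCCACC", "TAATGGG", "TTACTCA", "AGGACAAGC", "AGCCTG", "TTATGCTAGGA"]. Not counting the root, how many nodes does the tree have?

Insert word by word; a character creates a node only if that edge doesn't already exist:
  "TCCTTG" → 6 new (T, C, C, T, T, G)
  "GCACCGGTCT" → 10 new (G, C, A, C, C, G, G, T, C, T)
  "AGCG" → 4 new (A, G, C, G)
  "TCCAACACAGC" → prefix "TCC" already present; 8 new (A, A, C, A, C, A, G, C)
  "GCGGG" → prefix "GC" already present; 3 new (G, G, G)
  "TGCATGACGG" → prefix "T" already present; 9 new (G, C, A, T, G, A, C, G, G)
  "GTTCGCCCACC" → prefix "G" already present; 10 new (T, T, C, G, C, C, C, A, C, C)
  "TAATGGG" → prefix "T" already present; 6 new (A, A, T, G, G, G)
  "TTACTCA" → prefix "T" already present; 6 new (T, A, C, T, C, A)
  "AGGACAAGC" → prefix "AG" already present; 7 new (G, A, C, A, A, G, C)
  "AGCCTG" → prefix "AGC" already present; 3 new (C, T, G)
  "TTATGCTAGGA" → prefix "TTA" already present; 8 new (T, G, C, T, A, G, G, A)
Total nodes = 6 + 10 + 4 + 8 + 3 + 9 + 10 + 6 + 6 + 7 + 3 + 8 = 80

80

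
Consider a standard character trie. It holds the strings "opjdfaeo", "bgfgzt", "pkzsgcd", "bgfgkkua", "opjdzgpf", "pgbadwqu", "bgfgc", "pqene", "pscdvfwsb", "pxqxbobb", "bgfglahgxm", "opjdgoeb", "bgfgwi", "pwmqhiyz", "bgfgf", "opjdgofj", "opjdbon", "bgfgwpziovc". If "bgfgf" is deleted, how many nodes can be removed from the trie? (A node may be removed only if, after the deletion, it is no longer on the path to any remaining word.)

After clearing the end-marker at "bgfgf", prune upward until reaching a node still needed by another word.
The suffix "f" (1 node) is used only by "bgfgf"; the node for "bgfg" still has the child "z", so pruning stops there.
Nodes removed: 1

1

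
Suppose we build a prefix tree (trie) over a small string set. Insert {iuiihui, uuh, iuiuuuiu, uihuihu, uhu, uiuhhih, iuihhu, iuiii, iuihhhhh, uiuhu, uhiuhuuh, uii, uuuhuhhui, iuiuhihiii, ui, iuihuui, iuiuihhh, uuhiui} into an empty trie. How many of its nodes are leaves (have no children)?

16

A leaf is a node with no children — equivalently, the end of a word that is not a proper prefix of any other stored word.
Those words: "iuihhhhh", "iuihhu", "iuihuui", "iuiihui", "iuiii", "iuiuhihiii", "iuiuihhh", "iuiuuuiu", "uhiuhuuh", "uhu", "uihuihu", "uii", "uiuhhih", "uiuhu", "uuhiui", "uuuhuhhui"
Leaf count: 16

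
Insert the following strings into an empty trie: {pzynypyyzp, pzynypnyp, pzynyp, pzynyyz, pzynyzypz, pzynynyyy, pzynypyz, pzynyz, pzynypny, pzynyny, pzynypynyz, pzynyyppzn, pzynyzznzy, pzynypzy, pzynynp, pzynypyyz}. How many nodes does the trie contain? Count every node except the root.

38

Trace insertions, counting only characters that open a new branch:
  "pzynypyyzp" → 10 new (p, z, y, n, y, p, y, y, z, p)
  "pzynypnyp" → prefix "pzynyp" already present; 3 new (n, y, p)
  "pzynyp" → prefix "pzynyp" already present; 0 new (none)
  "pzynyyz" → prefix "pzyny" already present; 2 new (y, z)
  "pzynyzypz" → prefix "pzyny" already present; 4 new (z, y, p, z)
  "pzynynyyy" → prefix "pzyny" already present; 4 new (n, y, y, y)
  "pzynypyz" → prefix "pzynypy" already present; 1 new (z)
  "pzynyz" → prefix "pzynyz" already present; 0 new (none)
  "pzynypny" → prefix "pzynypny" already present; 0 new (none)
  "pzynyny" → prefix "pzynyny" already present; 0 new (none)
  "pzynypynyz" → prefix "pzynypy" already present; 3 new (n, y, z)
  "pzynyyppzn" → prefix "pzynyy" already present; 4 new (p, p, z, n)
  "pzynyzznzy" → prefix "pzynyz" already present; 4 new (z, n, z, y)
  "pzynypzy" → prefix "pzynyp" already present; 2 new (z, y)
  "pzynynp" → prefix "pzynyn" already present; 1 new (p)
  "pzynypyyz" → prefix "pzynypyyz" already present; 0 new (none)
Total nodes = 10 + 3 + 0 + 2 + 4 + 4 + 1 + 0 + 0 + 0 + 3 + 4 + 4 + 2 + 1 + 0 = 38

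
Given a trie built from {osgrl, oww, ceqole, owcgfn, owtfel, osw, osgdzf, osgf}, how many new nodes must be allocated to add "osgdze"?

Walking "osgdze" from the root, the first 5 characters ("osgdz") follow existing edges; "e" is the first miss.
New nodes needed: |"osgdze"| − 5 = 6 − 5 = 1.

1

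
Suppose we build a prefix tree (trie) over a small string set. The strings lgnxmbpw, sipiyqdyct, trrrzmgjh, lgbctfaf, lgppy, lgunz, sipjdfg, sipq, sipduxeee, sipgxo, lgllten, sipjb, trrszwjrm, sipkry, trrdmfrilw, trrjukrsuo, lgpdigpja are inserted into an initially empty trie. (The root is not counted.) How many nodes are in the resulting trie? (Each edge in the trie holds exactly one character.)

88

Trace insertions, counting only characters that open a new branch:
  "lgnxmbpw" → 8 new (l, g, n, x, m, b, p, w)
  "sipiyqdyct" → 10 new (s, i, p, i, y, q, d, y, c, t)
  "trrrzmgjh" → 9 new (t, r, r, r, z, m, g, j, h)
  "lgbctfaf" → prefix "lg" already present; 6 new (b, c, t, f, a, f)
  "lgppy" → prefix "lg" already present; 3 new (p, p, y)
  "lgunz" → prefix "lg" already present; 3 new (u, n, z)
  "sipjdfg" → prefix "sip" already present; 4 new (j, d, f, g)
  "sipq" → prefix "sip" already present; 1 new (q)
  "sipduxeee" → prefix "sip" already present; 6 new (d, u, x, e, e, e)
  "sipgxo" → prefix "sip" already present; 3 new (g, x, o)
  "lgllten" → prefix "lg" already present; 5 new (l, l, t, e, n)
  "sipjb" → prefix "sipj" already present; 1 new (b)
  "trrszwjrm" → prefix "trr" already present; 6 new (s, z, w, j, r, m)
  "sipkry" → prefix "sip" already present; 3 new (k, r, y)
  "trrdmfrilw" → prefix "trr" already present; 7 new (d, m, f, r, i, l, w)
  "trrjukrsuo" → prefix "trr" already present; 7 new (j, u, k, r, s, u, o)
  "lgpdigpja" → prefix "lgp" already present; 6 new (d, i, g, p, j, a)
Total nodes = 8 + 10 + 9 + 6 + 3 + 3 + 4 + 1 + 6 + 3 + 5 + 1 + 6 + 3 + 7 + 7 + 6 = 88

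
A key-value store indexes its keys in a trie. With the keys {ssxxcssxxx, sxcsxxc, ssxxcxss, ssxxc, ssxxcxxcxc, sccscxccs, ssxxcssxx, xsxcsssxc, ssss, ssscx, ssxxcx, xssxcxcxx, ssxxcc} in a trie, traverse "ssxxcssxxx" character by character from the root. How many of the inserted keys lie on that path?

Traverse "ssxxcssxxx" character by character; count nodes along the way that are marked as word ends.
Prefixes of the query that are stored words: "ssxxc", "ssxxcssxx", "ssxxcssxxx"
Count: 3

3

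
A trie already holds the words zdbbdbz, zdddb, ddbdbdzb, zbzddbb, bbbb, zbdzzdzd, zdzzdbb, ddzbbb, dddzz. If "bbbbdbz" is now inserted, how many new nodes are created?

3

Walking "bbbbdbz" from the root, the first 4 characters ("bbbb") follow existing edges; "d" is the first miss.
So 7 − 4 = 3 new nodes.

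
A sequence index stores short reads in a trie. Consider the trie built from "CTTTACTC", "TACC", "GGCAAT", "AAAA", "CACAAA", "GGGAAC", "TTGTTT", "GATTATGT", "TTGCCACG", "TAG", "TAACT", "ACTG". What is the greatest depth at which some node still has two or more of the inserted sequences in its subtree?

The deepest shared node is where two words last agree before diverging.
e.g. "TTGCCACG" and "TTGTTT" share the prefix "TTG" of length 3; no pair shares a longer one.
Longest shared-prefix length: 3

3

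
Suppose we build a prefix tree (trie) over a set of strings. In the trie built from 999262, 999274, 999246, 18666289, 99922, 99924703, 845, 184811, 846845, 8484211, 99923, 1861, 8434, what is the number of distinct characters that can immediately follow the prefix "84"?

The children of the "84" node are the distinct next characters among strings starting with "84".
Distinct next characters after "84": 3, 5, 6, 8.
That node has 4 child edges.

4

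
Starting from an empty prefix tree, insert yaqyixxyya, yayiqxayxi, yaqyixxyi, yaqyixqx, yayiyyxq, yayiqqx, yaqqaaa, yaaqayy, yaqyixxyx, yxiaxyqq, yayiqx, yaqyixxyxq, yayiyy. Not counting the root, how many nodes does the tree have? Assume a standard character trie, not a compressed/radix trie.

For each word, the new-node count is its length minus the longest prefix already in the trie:
  "yaqyixxyya" → 10 new (y, a, q, y, i, x, x, y, y, a)
  "yayiqxayxi" → prefix "ya" already present; 8 new (y, i, q, x, a, y, x, i)
  "yaqyixxyi" → prefix "yaqyixxy" already present; 1 new (i)
  "yaqyixqx" → prefix "yaqyix" already present; 2 new (q, x)
  "yayiyyxq" → prefix "yayi" already present; 4 new (y, y, x, q)
  "yayiqqx" → prefix "yayiq" already present; 2 new (q, x)
  "yaqqaaa" → prefix "yaq" already present; 4 new (q, a, a, a)
  "yaaqayy" → prefix "ya" already present; 5 new (a, q, a, y, y)
  "yaqyixxyx" → prefix "yaqyixxy" already present; 1 new (x)
  "yxiaxyqq" → prefix "y" already present; 7 new (x, i, a, x, y, q, q)
  "yayiqx" → prefix "yayiqx" already present; 0 new (none)
  "yaqyixxyxq" → prefix "yaqyixxyx" already present; 1 new (q)
  "yayiyy" → prefix "yayiyy" already present; 0 new (none)
Total nodes = 10 + 8 + 1 + 2 + 4 + 2 + 4 + 5 + 1 + 7 + 0 + 1 + 0 = 45

45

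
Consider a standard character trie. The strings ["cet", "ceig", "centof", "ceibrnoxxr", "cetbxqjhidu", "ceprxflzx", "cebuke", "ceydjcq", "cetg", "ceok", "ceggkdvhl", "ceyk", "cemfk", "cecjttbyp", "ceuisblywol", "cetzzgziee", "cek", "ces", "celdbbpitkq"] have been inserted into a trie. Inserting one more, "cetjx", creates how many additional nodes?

The longest prefix of "cetjx" already in the trie is "cet" (length 3).
So 5 − 3 = 2 new nodes.

2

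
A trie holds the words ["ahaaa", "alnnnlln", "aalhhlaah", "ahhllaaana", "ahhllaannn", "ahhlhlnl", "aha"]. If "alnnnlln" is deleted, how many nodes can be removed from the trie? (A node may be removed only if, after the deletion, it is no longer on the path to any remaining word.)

A node on "alnnnlln"'s path can go only if nothing else ends at it or branches off below it.
The suffix "lnnnlln" (7 nodes) is used only by "alnnnlln"; the node for "a" still has the child "h", so pruning stops there.
Nodes removed: 7

7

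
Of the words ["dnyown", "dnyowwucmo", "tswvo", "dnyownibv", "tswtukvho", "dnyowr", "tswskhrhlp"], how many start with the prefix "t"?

3

Walk to "t"; the words in its subtree are exactly those with that prefix.
Matches: "tswskhrhlp", "tswtukvho", "tswvo"
Count: 3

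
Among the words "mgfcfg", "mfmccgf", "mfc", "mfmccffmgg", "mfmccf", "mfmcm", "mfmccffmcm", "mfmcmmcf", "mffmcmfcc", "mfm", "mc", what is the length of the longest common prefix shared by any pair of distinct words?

8

Equivalently: take the maximum, over all pairs, of their longest common prefix length.
"mfmccffmcm" and "mfmccffmgg" agree on "mfmccffm" (8 characters) before diverging; nothing deeper is shared.
Longest shared-prefix length: 8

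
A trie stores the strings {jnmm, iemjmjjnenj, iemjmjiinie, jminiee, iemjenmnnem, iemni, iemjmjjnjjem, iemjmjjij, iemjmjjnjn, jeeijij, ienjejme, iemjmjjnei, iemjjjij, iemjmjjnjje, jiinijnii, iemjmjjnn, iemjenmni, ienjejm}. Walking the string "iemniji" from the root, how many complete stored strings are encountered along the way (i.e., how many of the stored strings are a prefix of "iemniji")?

1

Check each prefix of "iemniji" against the stored set — each match is an end-marker on the path.
Prefixes of the query that are stored words: "iemni"
Count: 1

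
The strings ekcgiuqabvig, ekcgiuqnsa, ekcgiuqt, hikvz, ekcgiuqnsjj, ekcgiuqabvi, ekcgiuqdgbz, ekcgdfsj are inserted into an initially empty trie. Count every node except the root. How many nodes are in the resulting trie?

31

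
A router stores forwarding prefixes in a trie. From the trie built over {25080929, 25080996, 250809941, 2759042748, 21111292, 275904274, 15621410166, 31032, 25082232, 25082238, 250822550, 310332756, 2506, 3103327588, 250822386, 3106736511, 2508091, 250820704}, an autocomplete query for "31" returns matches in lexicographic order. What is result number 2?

310332756

Words with prefix "31", in lexicographic order: "31032", "310332756", "3103327588", "3106736511"
Position 2: 310332756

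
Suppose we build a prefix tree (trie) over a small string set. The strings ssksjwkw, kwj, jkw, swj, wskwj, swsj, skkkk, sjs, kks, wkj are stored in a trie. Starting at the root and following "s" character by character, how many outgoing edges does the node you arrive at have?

4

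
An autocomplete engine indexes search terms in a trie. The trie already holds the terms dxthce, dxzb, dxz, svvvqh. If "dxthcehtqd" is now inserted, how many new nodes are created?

Walking "dxthcehtqd" from the root, the first 6 characters ("dxthce") follow existing edges; "h" is the first miss.
So 10 − 6 = 4 new nodes.

4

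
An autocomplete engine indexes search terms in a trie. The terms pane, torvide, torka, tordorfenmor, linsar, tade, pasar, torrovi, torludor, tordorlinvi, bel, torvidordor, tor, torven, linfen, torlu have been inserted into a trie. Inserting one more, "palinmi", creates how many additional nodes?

5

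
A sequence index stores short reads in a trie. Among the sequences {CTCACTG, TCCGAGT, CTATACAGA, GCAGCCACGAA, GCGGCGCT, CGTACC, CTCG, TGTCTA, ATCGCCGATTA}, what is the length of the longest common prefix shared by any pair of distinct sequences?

The deepest shared node is where two words last agree before diverging.
e.g. "CTCACTG" and "CTCG" share the prefix "CTC" of length 3; no pair shares a longer one.
Longest shared-prefix length: 3

3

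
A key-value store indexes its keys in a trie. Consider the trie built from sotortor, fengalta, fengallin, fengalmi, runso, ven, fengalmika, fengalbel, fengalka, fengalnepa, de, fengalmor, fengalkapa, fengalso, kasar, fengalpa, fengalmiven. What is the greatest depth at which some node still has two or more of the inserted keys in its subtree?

The deepest shared node is where two words last agree before diverging.
"fengalka" and "fengalkapa" agree on "fengalka" (8 characters) before diverging; nothing deeper is shared.
Longest shared-prefix length: 8

8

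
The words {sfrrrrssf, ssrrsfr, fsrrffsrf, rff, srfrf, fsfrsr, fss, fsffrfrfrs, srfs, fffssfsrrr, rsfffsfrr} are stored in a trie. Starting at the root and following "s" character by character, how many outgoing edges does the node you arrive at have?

Follow the path "s" to its node, then look at its outgoing edges.
Distinct next characters after "s": f, r, s.
That node has 3 child edges.

3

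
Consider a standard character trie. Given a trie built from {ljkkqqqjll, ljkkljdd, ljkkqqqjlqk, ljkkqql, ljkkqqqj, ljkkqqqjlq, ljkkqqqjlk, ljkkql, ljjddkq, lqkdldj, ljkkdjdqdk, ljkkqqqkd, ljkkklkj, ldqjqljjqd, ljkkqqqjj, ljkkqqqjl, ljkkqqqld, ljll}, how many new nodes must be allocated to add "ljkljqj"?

4

Walking "ljkljqj" from the root, the first 3 characters ("ljk") follow existing edges; "l" is the first miss.
Each of the 4 remaining characters creates one node.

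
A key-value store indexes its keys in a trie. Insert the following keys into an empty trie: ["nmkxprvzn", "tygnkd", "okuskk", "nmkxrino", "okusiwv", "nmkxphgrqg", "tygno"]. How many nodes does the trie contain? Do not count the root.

34

Trie structure (* marks end of a word):
(root)
├─ n
│  └─ m
│     └─ k
│        └─ x
│           ├─ p
│           │  ├─ h
│           │  │  └─ g
│           │  │     └─ r
│           │  │        └─ q
│           │  │           └─ g *
│           │  └─ r
│           │     └─ v
│           │        └─ z
│           │           └─ n *
│           └─ r
│              └─ i
│                 └─ n
│                    └─ o *
├─ o
│  └─ k
│     └─ u
│        └─ s
│           ├─ i
│           │  └─ w
│           │     └─ v *
│           └─ k
│              └─ k *
└─ t
   └─ y
      └─ g
         └─ n
            ├─ k
            │  └─ d *
            └─ o *
Counting every labelled node above: 34.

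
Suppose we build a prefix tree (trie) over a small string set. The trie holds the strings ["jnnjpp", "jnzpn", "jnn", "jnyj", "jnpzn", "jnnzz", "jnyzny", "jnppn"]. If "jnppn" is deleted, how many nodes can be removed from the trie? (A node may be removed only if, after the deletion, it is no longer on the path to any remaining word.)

A node on "jnppn"'s path can go only if nothing else ends at it or branches off below it.
The suffix "pn" (2 nodes) is used only by "jnppn"; the node for "jnp" still has the child "z", so pruning stops there.
Nodes removed: 2

2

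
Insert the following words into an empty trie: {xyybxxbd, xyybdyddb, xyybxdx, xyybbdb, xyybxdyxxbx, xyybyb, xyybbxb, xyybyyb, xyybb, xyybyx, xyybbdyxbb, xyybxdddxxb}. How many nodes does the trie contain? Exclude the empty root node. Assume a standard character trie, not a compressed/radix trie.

Trace insertions, counting only characters that open a new branch:
  "xyybxxbd" → 8 new (x, y, y, b, x, x, b, d)
  "xyybdyddb" → prefix "xyyb" already present; 5 new (d, y, d, d, b)
  "xyybxdx" → prefix "xyybx" already present; 2 new (d, x)
  "xyybbdb" → prefix "xyyb" already present; 3 new (b, d, b)
  "xyybxdyxxbx" → prefix "xyybxd" already present; 5 new (y, x, x, b, x)
  "xyybyb" → prefix "xyyb" already present; 2 new (y, b)
  "xyybbxb" → prefix "xyybb" already present; 2 new (x, b)
  "xyybyyb" → prefix "xyyby" already present; 2 new (y, b)
  "xyybb" → prefix "xyybb" already present; 0 new (none)
  "xyybyx" → prefix "xyyby" already present; 1 new (x)
  "xyybbdyxbb" → prefix "xyybbd" already present; 4 new (y, x, b, b)
  "xyybxdddxxb" → prefix "xyybxd" already present; 5 new (d, d, x, x, b)
Total nodes = 8 + 5 + 2 + 3 + 5 + 2 + 2 + 2 + 0 + 1 + 4 + 5 = 39

39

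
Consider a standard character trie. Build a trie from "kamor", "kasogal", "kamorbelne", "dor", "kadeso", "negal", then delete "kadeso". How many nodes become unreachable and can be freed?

A node on "kadeso"'s path can go only if nothing else ends at it or branches off below it.
The suffix "deso" (4 nodes) is used only by "kadeso"; the node for "ka" still has the child "m", so pruning stops there.
Nodes removed: 4

4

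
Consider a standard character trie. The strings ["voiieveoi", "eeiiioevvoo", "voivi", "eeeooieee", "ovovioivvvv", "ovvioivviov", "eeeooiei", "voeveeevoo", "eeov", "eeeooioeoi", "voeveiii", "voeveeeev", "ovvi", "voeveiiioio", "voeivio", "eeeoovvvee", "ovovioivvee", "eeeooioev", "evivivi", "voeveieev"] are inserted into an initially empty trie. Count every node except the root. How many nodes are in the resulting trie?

93

Insert word by word; a character creates a node only if that edge doesn't already exist:
  "voiieveoi" → 9 new (v, o, i, i, e, v, e, o, i)
  "eeiiioevvoo" → 11 new (e, e, i, i, i, o, e, v, v, o, o)
  "voivi" → prefix "voi" already present; 2 new (v, i)
  "eeeooieee" → prefix "ee" already present; 7 new (e, o, o, i, e, e, e)
  "ovovioivvvv" → 11 new (o, v, o, v, i, o, i, v, v, v, v)
  "ovvioivviov" → prefix "ov" already present; 9 new (v, i, o, i, v, v, i, o, v)
  "eeeooiei" → prefix "eeeooie" already present; 1 new (i)
  "voeveeevoo" → prefix "vo" already present; 8 new (e, v, e, e, e, v, o, o)
  "eeov" → prefix "ee" already present; 2 new (o, v)
  "eeeooioeoi" → prefix "eeeooi" already present; 4 new (o, e, o, i)
  "voeveiii" → prefix "voeve" already present; 3 new (i, i, i)
  "voeveeeev" → prefix "voeveee" already present; 2 new (e, v)
  "ovvi" → prefix "ovvi" already present; 0 new (none)
  "voeveiiioio" → prefix "voeveiii" already present; 3 new (o, i, o)
  "voeivio" → prefix "voe" already present; 4 new (i, v, i, o)
  "eeeoovvvee" → prefix "eeeoo" already present; 5 new (v, v, v, e, e)
  "ovovioivvee" → prefix "ovovioivv" already present; 2 new (e, e)
  "eeeooioev" → prefix "eeeooioe" already present; 1 new (v)
  "evivivi" → prefix "e" already present; 6 new (v, i, v, i, v, i)
  "voeveieev" → prefix "voevei" already present; 3 new (e, e, v)
Total nodes = 9 + 11 + 2 + 7 + 11 + 9 + 1 + 8 + 2 + 4 + 3 + 2 + 0 + 3 + 4 + 5 + 2 + 1 + 6 + 3 = 93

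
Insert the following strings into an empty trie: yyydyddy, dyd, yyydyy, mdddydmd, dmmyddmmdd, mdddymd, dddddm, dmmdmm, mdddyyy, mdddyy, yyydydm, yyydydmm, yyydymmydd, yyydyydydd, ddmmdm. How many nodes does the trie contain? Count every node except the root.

For each word, the new-node count is its length minus the longest prefix already in the trie:
  "yyydyddy" → 8 new (y, y, y, d, y, d, d, y)
  "dyd" → 3 new (d, y, d)
  "yyydyy" → prefix "yyydy" already present; 1 new (y)
  "mdddydmd" → 8 new (m, d, d, d, y, d, m, d)
  "dmmyddmmdd" → prefix "d" already present; 9 new (m, m, y, d, d, m, m, d, d)
  "mdddymd" → prefix "mdddy" already present; 2 new (m, d)
  "dddddm" → prefix "d" already present; 5 new (d, d, d, d, m)
  "dmmdmm" → prefix "dmm" already present; 3 new (d, m, m)
  "mdddyyy" → prefix "mdddy" already present; 2 new (y, y)
  "mdddyy" → prefix "mdddyy" already present; 0 new (none)
  "yyydydm" → prefix "yyydyd" already present; 1 new (m)
  "yyydydmm" → prefix "yyydydm" already present; 1 new (m)
  "yyydymmydd" → prefix "yyydy" already present; 5 new (m, m, y, d, d)
  "yyydyydydd" → prefix "yyydyy" already present; 4 new (d, y, d, d)
  "ddmmdm" → prefix "dd" already present; 4 new (m, m, d, m)
Total nodes = 8 + 3 + 1 + 8 + 9 + 2 + 5 + 3 + 2 + 0 + 1 + 1 + 5 + 4 + 4 = 56

56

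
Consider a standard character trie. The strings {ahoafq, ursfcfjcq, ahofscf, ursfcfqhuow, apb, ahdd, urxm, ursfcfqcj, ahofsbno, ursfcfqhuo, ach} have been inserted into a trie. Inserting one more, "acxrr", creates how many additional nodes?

3

The longest prefix of "acxrr" already in the trie is "ac" (length 2).
So 5 − 2 = 3 new nodes.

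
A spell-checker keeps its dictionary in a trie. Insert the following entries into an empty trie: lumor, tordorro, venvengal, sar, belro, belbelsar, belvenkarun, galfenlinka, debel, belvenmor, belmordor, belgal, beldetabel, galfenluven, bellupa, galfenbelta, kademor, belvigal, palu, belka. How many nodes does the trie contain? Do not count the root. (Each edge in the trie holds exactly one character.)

109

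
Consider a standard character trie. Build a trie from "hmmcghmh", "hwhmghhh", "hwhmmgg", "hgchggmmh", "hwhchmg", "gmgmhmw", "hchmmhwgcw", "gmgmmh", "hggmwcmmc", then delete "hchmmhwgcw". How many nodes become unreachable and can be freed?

After clearing the end-marker at "hchmmhwgcw", prune upward until reaching a node still needed by another word.
The suffix "chmmhwgcw" (9 nodes) is used only by "hchmmhwgcw"; the node for "h" still has the child "m", so pruning stops there.
Nodes removed: 9

9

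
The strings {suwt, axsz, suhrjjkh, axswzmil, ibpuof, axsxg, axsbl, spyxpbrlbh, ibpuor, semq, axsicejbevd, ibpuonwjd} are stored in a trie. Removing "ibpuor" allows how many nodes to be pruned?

1

A node on "ibpuor"'s path can go only if nothing else ends at it or branches off below it.
The suffix "r" (1 node) is used only by "ibpuor"; the node for "ibpuo" still has the child "f", so pruning stops there.
Nodes removed: 1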